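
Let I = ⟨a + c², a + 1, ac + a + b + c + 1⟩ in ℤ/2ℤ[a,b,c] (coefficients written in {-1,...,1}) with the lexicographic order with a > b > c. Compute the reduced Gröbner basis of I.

G = {a + 1, b, c² + 1}

Buchberger's algorithm terminates because the ascending chain of leading-term ideals stabilizes.

f_1 = a + c², LT = a.
f_2 = a + 1, LT = a.
f_3 = ac + a + b + c + 1, LT = ac.

S(f_1,f_2): lcm = a. S = c² + 1.
  reduce S modulo (f_1, f_2, f_3):
  remainder c² + 1 ≠ 0; add g_4 = c² + 1 to the basis.

S(f_1,f_3): lcm = ac. S = a + b + c³ + c + 1.
  reduce S modulo (f_1, f_2, f_3, g_4):
  remainder b ≠ 0; add g_5 = b to the basis.

The other S-polynomials (S(f_2,f_3), S(f_1,g_4), S(f_2,g_4), S(f_3,g_4), S(f_1,g_5), S(f_2,g_5), S(f_3,g_5), S(g_4,g_5)) all reduce to 0 modulo the current basis, so we have a Gröbner basis.
Inter-reduce: drop elements whose leading term is divisible by another's, tail-reduce, and make monic.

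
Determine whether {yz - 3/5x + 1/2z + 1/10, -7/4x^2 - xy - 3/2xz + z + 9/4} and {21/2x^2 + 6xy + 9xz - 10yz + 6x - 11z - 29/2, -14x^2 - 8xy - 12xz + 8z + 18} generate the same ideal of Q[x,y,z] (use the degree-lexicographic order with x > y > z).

Yes, the ideals are equal.

Equality of ideals is decidable: compute both reduced Gröbner bases (unique for the ordering) and check whether they agree.
Buchberger on the first generating set:
f_1 = yz - 3/5x + 1/2z + 1/10, LT = yz.
f_2 = -7/4x^2 - xy - 3/2xz + z + 9/4, LT = x^2.

The S-polynomials (S(f_1,f_2)) all reduce to 0 modulo the current basis, so we have a Gröbner basis.
Inter-reduce: drop elements whose leading term is divisible by another's, tail-reduce, and make monic.
Reduced Gröbner basis: {x^2 + 4/7xy + 6/7xz - 4/7z - 9/7, yz - 3/5x + 1/2z + 1/10}.

Buchberger on the second generating set:
h_1 = 21/2x^2 + 6xy + 9xz - 10yz + 6x - 11z - 29/2, LT = x^2.
h_2 = -14x^2 - 8xy - 12xz + 8z + 18, LT = x^2.

S(h_1,h_2): lcm = x^2. S = -20/21yz + 4/7x - 10/21z - 2/21.
  leading term yz: no divisor's leading term divides it; move -20/21yz to the remainder.
  leading term x: no divisor's leading term divides it; move 4/7x to the remainder.
  leading term z: no divisor's leading term divides it; move -10/21z to the remainder.
  leading term 1: no divisor's leading term divides it; move -2/21 to the remainder.
  remainder -20/21yz + 4/7x - 10/21z - 2/21 ≠ 0; add k_3 = -20/21yz + 4/7x - 10/21z - 2/21 to the basis.

The other S-polynomials (S(h_1,k_3), S(h_2,k_3)) all reduce to 0 modulo the current basis, so we have a Gröbner basis.
Inter-reduce: drop elements whose leading term is divisible by another's, tail-reduce, and make monic.
Reduced Gröbner basis: {x^2 + 4/7xy + 6/7xz - 4/7z - 9/7, yz - 3/5x + 1/2z + 1/10}.

Same reduced basis, so the two generating sets span the same ideal.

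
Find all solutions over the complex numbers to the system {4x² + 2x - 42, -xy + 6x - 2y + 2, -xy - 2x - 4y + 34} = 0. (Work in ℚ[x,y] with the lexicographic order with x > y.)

Compute a lex Gröbner basis by Buchberger's algorithm.
f_1 = 4x² + 2x - 42, LT = x².
f_2 = -xy + 6x - 2y + 2, LT = xy.
f_3 = -xy - 2x - 4y + 34, LT = xy.

S(f_1,f_2): lcm = x²y. S = 6x² - 3/2xy + 2x - 21/2y.
  leading term x²: subtract (3/2)·f_1 from 6x² - 3/2xy + 2x - 21/2y → -3/2xy - x - 21/2y + 63
  leading term xy: subtract (3/2)·f_2 from -3/2xy - x - 21/2y + 63 → -10x - 15/2y + 60
  leading term x: no divisor's leading term divides it; move -10x to the remainder.
  leading term y: no divisor's leading term divides it; move -15/2y to the remainder.
  leading term 1: no divisor's leading term divides it; move 60 to the remainder.
  remainder -10x - 15/2y + 60 ≠ 0; add h_4 = -10x - 15/2y + 60 to the basis.

S(f_1,f_3): lcm = x²y. S = -2x² - 7/2xy + 34x - 21/2y.
  leading term x²: subtract (-½)·f_1 from -2x² - 7/2xy + 34x - 21/2y → -7/2xy + 35x - 21/2y - 21
  leading term xy: subtract (7/2)·f_2 from -7/2xy + 35x - 21/2y - 21 → 14x - 7/2y - 28
  leading term x: subtract (-7/5)·h_4 from 14x - 7/2y - 28 → -14y + 56
  leading term y: no divisor's leading term divides it; move -14y to the remainder.
  leading term 1: no divisor's leading term divides it; move 56 to the remainder.
  remainder -14y + 56 ≠ 0; add h_5 = -14y + 56 to the basis.

The other S-polynomials (S(f_2,f_3), S(f_1,h_4), S(f_2,h_4), S(f_3,h_4), S(f_1,h_5), S(f_2,h_5), S(f_3,h_5), S(h_4,h_5)) all reduce to 0 modulo the current basis, so we have a Gröbner basis.
Inter-reduce: drop elements whose leading term is divisible by another's, tail-reduce, and make monic.
Reduced Gröbner basis: {x - 3, y - 4}.

The lex basis is triangular: the last element involves only y. Solving y - 4 = 0 gives y ∈ {4}; substituting each value into the earlier elements determines the remaining variables.
  y = 4: the earlier basis element becomes x - 3 = 0, giving x = 3 — point (3, 4).
Each listed point satisfies every original equation (direct substitution).

{(3, 4)}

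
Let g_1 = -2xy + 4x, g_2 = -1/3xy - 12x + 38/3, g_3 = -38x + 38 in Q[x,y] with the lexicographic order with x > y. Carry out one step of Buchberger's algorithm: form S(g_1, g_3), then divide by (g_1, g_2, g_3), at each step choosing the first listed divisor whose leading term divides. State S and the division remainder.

S(g_1, g_3) = -2x + y; remainder on division = y - 2.

lcm(LM(g_1), LM(g_3)) = xy.
S = (lcm/LT(g_1))·g_1 − (lcm/LT(g_3))·g_3 = -2x + y.
Reduce S modulo (g_1, g_2, g_3) in that order:
  leading term x: subtract (1/19)·g_3 from -2x + y → y - 2
  leading term y: no divisor's leading term divides it; move y to the remainder.
  leading term 1: no divisor's leading term divides it; move -2 to the remainder.
The remainder y - 2 is nonzero, so it would be added as the next basis element.
This is the inner loop of Buchberger's algorithm — each nonzero remainder becomes a new basis element.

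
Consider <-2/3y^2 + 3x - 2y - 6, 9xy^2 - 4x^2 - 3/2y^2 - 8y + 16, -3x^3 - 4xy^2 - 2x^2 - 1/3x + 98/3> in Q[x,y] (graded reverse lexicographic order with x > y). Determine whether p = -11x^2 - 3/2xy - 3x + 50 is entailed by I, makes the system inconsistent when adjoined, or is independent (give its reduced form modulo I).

First compute the reduced Gröbner basis of I by Buchberger's algorithm.
f_1 = -2/3y^2 + 3x - 2y - 6, LT = y^2.
f_2 = 9xy^2 - 4x^2 - 3/2y^2 - 8y + 16, LT = xy^2.
f_3 = -3x^3 - 4xy^2 - 2x^2 - 1/3x + 98/3, LT = x^3.

S(f_1,f_2): lcm = xy^2. S = -73/18x^2 + 3xy + 1/6y^2 + 9x + 8/9y - 16/9.
  reduce S modulo (f_1, f_2, f_3):
  remainder -73/18x^2 + 3xy + 39/4x + 7/18y - 59/18 ≠ 0; add h_4 = -73/18x^2 + 3xy + 39/4x + 7/18y - 59/18 to the basis.

S(f_2,f_3): lcm = x^3y^2. S = -4/3xy^4 - 4/9x^4 - 5/6x^2y^2 - 8/9x^2y - 1/9xy^2 + 16/9x^2 + 98/9y^2.
  reduce S modulo (f_1, f_2, f_3, h_4):
  remainder 73442873/575532xy + 1875309577/5179788x - 10711133/287766y - 1875309577/2589894 ≠ 0; add h_5 = 73442873/575532xy + 1875309577/5179788x - 10711133/287766y - 1875309577/2589894 to the basis.

S(f_2,h_4): lcm = x^2y^2. S = 54/73xy^3 - 4/9x^3 + 490/219xy^2 + 7/73y^3 - 8/9xy - 59/73y^2 + 16/9x.
  reduce S modulo (f_1, f_2, f_3, h_4, h_5):
  remainder -596782780843/434267708049x + 108397765606/144755902683y + 1193565561686/434267708049 ≠ 0; add h_6 = -596782780843/434267708049x + 108397765606/144755902683y + 1193565561686/434267708049 to the basis.

S(f_1,h_5): lcm = xy^2. S = -9/2x^2 + 107647994/660985857xy + 21422266/73442873y^2 + 9x + 3750619154/660985857y.
  reduce S modulo (f_1, f_2, f_3, h_4, h_5, h_6):
  remainder 1363109578268528701130/169056419073580087479y ≠ 0; add h_7 = 1363109578268528701130/169056419073580087479y to the basis.

The other S-polynomials (S(f_1,f_3), S(f_1,h_4), S(f_3,h_4), S(f_2,h_5), S(f_3,h_5), S(h_4,h_5), S(f_1,h_6), S(f_2,h_6), S(f_3,h_6), S(h_4,h_6), S(h_5,h_6), S(f_1,h_7), S(f_2,h_7), S(f_3,h_7), S(h_4,h_7), S(h_5,h_7), S(h_6,h_7)) all reduce to 0 modulo the current basis, so we have a Gröbner basis.
Inter-reduce: drop elements whose leading term is divisible by another's, tail-reduce, and make monic.
Reduced Gröbner basis: {x - 2, y}.
Label its elements g_1 = x - 2, g_2 = y.

Reduce p = -11x^2 - 3/2xy - 3x + 50 modulo G:
  leading term x^2: subtract (-11x)·g_1 from -11x^2 - 3/2xy - 3x + 50 → -3/2xy - 25x + 50
  leading term xy: subtract (-3/2y)·g_1 from -3/2xy - 25x + 50 → -25x - 3y + 50
  leading term x: subtract (-25)·g_1 from -25x - 3y + 50 → -3y
  leading term y: subtract (-3)·g_2 from -3y → 0
  normal form = 0.
Since the normal form is 0, p ∈ I.

-11x^2 - 3/2xy - 3x + 50 lies in I (it reduces to 0).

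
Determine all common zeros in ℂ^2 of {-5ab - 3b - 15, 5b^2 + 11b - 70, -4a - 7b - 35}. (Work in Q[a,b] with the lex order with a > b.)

Compute a lex Gröbner basis by Buchberger's algorithm.
f_1 = -5ab - 3b - 15, LT = ab.
f_2 = 5b^2 + 11b - 70, LT = b^2.
f_3 = -4a - 7b - 35, LT = a.

S(f_1,f_2): lcm = ab^2. S = -11/5ab + 14a + 3/5b^2 + 3b.
  leading term ab: subtract (11/25)·f_1 from -11/5ab + 14a + 3/5b^2 + 3b → 14a + 3/5b^2 + 108/25b + 33/5
  leading term a: subtract (-7/2)·f_3 from 14a + 3/5b^2 + 108/25b + 33/5 → 3/5b^2 - 1009/50b - 1159/10
  leading term b^2: subtract (3/25)·f_2 from 3/5b^2 - 1009/50b - 1159/10 → -43/2b - 215/2
  leading term b: no divisor's leading term divides it; move -43/2b to the remainder.
  leading term 1: no divisor's leading term divides it; move -215/2 to the remainder.
  remainder -43/2b - 215/2 ≠ 0; add h_4 = -43/2b - 215/2 to the basis.

The other S-polynomials (S(f_1,f_3), S(f_2,f_3), S(f_1,h_4), S(f_2,h_4), S(f_3,h_4)) all reduce to 0 modulo the current basis, so we have a Gröbner basis.
Inter-reduce: drop elements whose leading term is divisible by another's, tail-reduce, and make monic.
Reduced Gröbner basis: {a, b + 5}.

Since the basis is lex-ordered, b + 5 is univariate in b. Its roots are {-5}. Back-substituting each root into the other basis elements fixes the other coordinates.
  b = -5: the earlier basis element becomes a = 0, giving a = 0 — point (0, -5).
Check: every point annihilates each of the original generators.

{(0, -5)}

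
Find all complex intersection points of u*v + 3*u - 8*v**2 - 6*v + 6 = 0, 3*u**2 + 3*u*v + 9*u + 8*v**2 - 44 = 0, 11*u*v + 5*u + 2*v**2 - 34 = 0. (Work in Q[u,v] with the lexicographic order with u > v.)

Compute a lex Gröbner basis by Buchberger's algorithm.
f_1 = u*v + 3*u - 8*v**2 - 6*v + 6, LT = u*v.
f_2 = 3*u**2 + 3*u*v + 9*u + 8*v**2 - 44, LT = u**2.
f_3 = 11*u*v + 5*u + 2*v**2 - 34, LT = u*v.

S(f_1,f_2): lcm = u**2*v. S = 3*u**2 - 9*u*v**2 - 9*u*v + 6*u - 8/3*v**3 + 44/3*v.
  leading term u**2: subtract (1)·f_2 from 3*u**2 - 9*u*v**2 - 9*u*v + 6*u - 8/3*v**3 + 44/3*v → -9*u*v**2 - 12*u*v - 3*u - 8/3*v**3 - 8*v**2 + 44/3*v + 44
  leading term u*v**2: subtract (-9*v)·f_1 from -9*u*v**2 - 12*u*v - 3*u - 8/3*v**3 - 8*v**2 + 44/3*v + 44 → 15*u*v - 3*u - 224/3*v**3 - 62*v**2 + 206/3*v + 44
  leading term u*v: subtract (15)·f_1 from 15*u*v - 3*u - 224/3*v**3 - 62*v**2 + 206/3*v + 44 → -48*u - 224/3*v**3 + 58*v**2 + 476/3*v - 46
  leading term u: no divisor's leading term divides it; move -48*u to the remainder.
  leading term v**3: no divisor's leading term divides it; move -224/3*v**3 to the remainder.
  leading term v**2: no divisor's leading term divides it; move 58*v**2 to the remainder.
  leading term v: no divisor's leading term divides it; move 476/3*v to the remainder.
  leading term 1: no divisor's leading term divides it; move -46 to the remainder.
  remainder -48*u - 224/3*v**3 + 58*v**2 + 476/3*v - 46 ≠ 0; add h_4 = -48*u - 224/3*v**3 + 58*v**2 + 476/3*v - 46 to the basis.

S(f_1,f_3): lcm = u*v. S = 28/11*u - 90/11*v**2 - 6*v + 100/11.
  leading term u: subtract (-7/132)·h_4 from 28/11*u - 90/11*v**2 - 6*v + 100/11 → -392/99*v**3 - 337/66*v**2 + 239/99*v + 439/66
  leading term v**3: no divisor's leading term divides it; move -392/99*v**3 to the remainder.
  leading term v**2: no divisor's leading term divides it; move -337/66*v**2 to the remainder.
  leading term v: no divisor's leading term divides it; move 239/99*v to the remainder.
  leading term 1: no divisor's leading term divides it; move 439/66 to the remainder.
  remainder -392/99*v**3 - 337/66*v**2 + 239/99*v + 439/66 ≠ 0; add h_5 = -392/99*v**3 - 337/66*v**2 + 239/99*v + 439/66 to the basis.

S(f_2,f_3): lcm = u**2*v. S = -5/11*u**2 + 9/11*u*v**2 + 3*u*v + 34/11*u + 8/3*v**3 - 44/3*v.
  leading term u**2: subtract (-5/33)·f_2 from -5/11*u**2 + 9/11*u*v**2 + 3*u*v + 34/11*u + 8/3*v**3 - 44/3*v → 9/11*u*v**2 + 38/11*u*v + 49/11*u + 8/3*v**3 + 40/33*v**2 - 44/3*v - 20/3
  leading term u*v**2: subtract (9/11*v)·f_1 from 9/11*u*v**2 + 38/11*u*v + 49/11*u + 8/3*v**3 + 40/33*v**2 - 44/3*v - 20/3 → u*v + 49/11*u + 304/33*v**3 + 202/33*v**2 - 646/33*v - 20/3
  leading term u*v: subtract (1)·f_1 from u*v + 49/11*u + 304/33*v**3 + 202/33*v**2 - 646/33*v - 20/3 → 16/11*u + 304/33*v**3 + 466/33*v**2 - 448/33*v - 38/3
  leading term u: subtract (-1/33)·h_4 from 16/11*u + 304/33*v**3 + 466/33*v**2 - 448/33*v - 38/3 → 688/99*v**3 + 524/33*v**2 - 868/99*v - 464/33
  leading term v**3: subtract (-86/49)·h_5 from 688/99*v**3 + 524/33*v**2 - 868/99*v - 464/33 → 11185/1617*v**2 - 222/49*v - 3859/1617
  leading term v**2: no divisor's leading term divides it; move 11185/1617*v**2 to the remainder.
  leading term v: no divisor's leading term divides it; move -222/49*v to the remainder.
  leading term 1: no divisor's leading term divides it; move -3859/1617 to the remainder.
  remainder 11185/1617*v**2 - 222/49*v - 3859/1617 ≠ 0; add h_6 = 11185/1617*v**2 - 222/49*v - 3859/1617 to the basis.

S(f_1,h_4): lcm = u*v. S = 3*u - 14/9*v**4 + 29/24*v**3 - 169/36*v**2 - 167/24*v + 6.
  leading term u: subtract (-1/16)·h_4 from 3*u - 14/9*v**4 + 29/24*v**3 - 169/36*v**2 - 167/24*v + 6 → -14/9*v**4 - 83/24*v**3 - 77/72*v**2 + 71/24*v + 25/8
  leading term v**4: subtract (11/28*v)·h_5 from -14/9*v**4 - 83/24*v**3 - 77/72*v**2 + 71/24*v + 25/8 → -61/42*v**3 - 113/56*v**2 + 29/84*v + 25/8
  leading term v**3: subtract (2013/5488)·h_5 from -61/42*v**3 - 113/56*v**2 + 29/84*v + 25/8 → -1591/10976*v**2 - 2965/5488*v + 7521/10976
  leading term v**2: subtract (-52503/2505440)·h_6 from -1591/10976*v**2 - 2965/5488*v + 7521/10976 → -397871/626360*v + 397871/626360
  leading term v: no divisor's leading term divides it; move -397871/626360*v to the remainder.
  leading term 1: no divisor's leading term divides it; move 397871/626360 to the remainder.
  remainder -397871/626360*v + 397871/626360 ≠ 0; add h_7 = -397871/626360*v + 397871/626360 to the basis.

The other S-polynomials (S(f_2,h_4), S(f_3,h_4), S(f_1,h_5), S(f_2,h_5), S(f_3,h_5), S(h_4,h_5), S(f_1,h_6), S(f_2,h_6), S(f_3,h_6), S(h_4,h_6), S(h_5,h_6), S(f_1,h_7), S(f_2,h_7), S(f_3,h_7), S(h_4,h_7), S(h_5,h_7), S(h_6,h_7)) all reduce to 0 modulo the current basis, so we have a Gröbner basis.
Inter-reduce: drop elements whose leading term is divisible by another's, tail-reduce, and make monic.
Reduced Gröbner basis: {u - 2, v - 1}.

From the last basis element, v - 1 = 0, so v takes values in {1}. Each choice, substituted upward through the basis, yields the corresponding point(s) of the solution set.
  v = 1: the earlier basis element becomes u - 2 = 0, giving u = 2 — point (2, 1).
Check: every point annihilates each of the original generators.

{(2, 1)}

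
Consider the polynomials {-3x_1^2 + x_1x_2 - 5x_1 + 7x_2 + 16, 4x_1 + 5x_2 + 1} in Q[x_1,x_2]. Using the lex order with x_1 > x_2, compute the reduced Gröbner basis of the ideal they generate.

f_1 = -3x_1^2 + x_1x_2 - 5x_1 + 7x_2 + 16, LT = x_1^2.
f_2 = 4x_1 + 5x_2 + 1, LT = x_1.

S(f_1,f_2): lcm = x_1^2. S = -19/12x_1x_2 + 17/12x_1 - 7/3x_2 - 16/3.
  leading term x_1x_2: subtract (-19/48x_2)·f_2 from -19/12x_1x_2 + 17/12x_1 - 7/3x_2 - 16/3 → 17/12x_1 + 95/48x_2^2 - 31/16x_2 - 16/3
  leading term x_1: subtract (17/48)·f_2 from 17/12x_1 + 95/48x_2^2 - 31/16x_2 - 16/3 → 95/48x_2^2 - 89/24x_2 - 91/16
  leading term x_2^2: no divisor's leading term divides it; move 95/48x_2^2 to the remainder.
  leading term x_2: no divisor's leading term divides it; move -89/24x_2 to the remainder.
  leading term 1: no divisor's leading term divides it; move -91/16 to the remainder.
  remainder 95/48x_2^2 - 89/24x_2 - 91/16 ≠ 0; add g_3 = 95/48x_2^2 - 89/24x_2 - 91/16 to the basis.

The other S-polynomials (S(f_1,g_3), S(f_2,g_3)) all reduce to 0 modulo the current basis, so we have a Gröbner basis.
Inter-reduce: drop elements whose leading term is divisible by another's, tail-reduce, and make monic.

G = {x_1 + 5/4x_2 + 1/4, x_2^2 - 178/95x_2 - 273/95}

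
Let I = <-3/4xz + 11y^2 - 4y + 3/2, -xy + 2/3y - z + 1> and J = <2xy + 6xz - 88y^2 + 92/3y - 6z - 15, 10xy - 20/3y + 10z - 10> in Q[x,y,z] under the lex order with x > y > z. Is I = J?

No, the ideals differ.

Two ideals are equal iff their reduced Gröbner bases coincide (the reduced basis is unique for a fixed ordering).
Buchberger on the first generating set:
f_1 = -3/4xz + 11y^2 - 4y + 3/2, LT = xz.
f_2 = -xy + 2/3y - z + 1, LT = xy.

S(f_1,f_2): lcm = xyz. S = -44/3y^3 + 16/3y^2 + 2/3yz - 2y - z^2 + z.
  leading term y^3: no divisor's leading term divides it; move -44/3y^3 to the remainder.
  leading term y^2: no divisor's leading term divides it; move 16/3y^2 to the remainder.
  leading term yz: no divisor's leading term divides it; move 2/3yz to the remainder.
  leading term y: no divisor's leading term divides it; move -2y to the remainder.
  leading term z^2: no divisor's leading term divides it; move -z^2 to the remainder.
  leading term z: no divisor's leading term divides it; move z to the remainder.
  remainder -44/3y^3 + 16/3y^2 + 2/3yz - 2y - z^2 + z ≠ 0; add g_3 = -44/3y^3 + 16/3y^2 + 2/3yz - 2y - z^2 + z to the basis.

The other S-polynomials (S(f_1,g_3), S(f_2,g_3)) all reduce to 0 modulo the current basis, so we have a Gröbner basis.
Inter-reduce: drop elements whose leading term is divisible by another's, tail-reduce, and make monic.
Reduced Gröbner basis: {xy - 2/3y + z - 1, xz - 44/3y^2 + 16/3y - 2, y^3 - 4/11y^2 - 1/22yz + 3/22y + 3/44z^2 - 3/44z}.

Buchberger on the second generating set:
h_1 = 2xy + 6xz - 88y^2 + 92/3y - 6z - 15, LT = xy.
h_2 = 10xy - 20/3y + 10z - 10, LT = xy.

S(h_1,h_2): lcm = xy. S = 3xz - 44y^2 + 16y - 4z - 13/2.
  leading term xz: no divisor's leading term divides it; move 3xz to the remainder.
  leading term y^2: no divisor's leading term divides it; move -44y^2 to the remainder.
  leading term y: no divisor's leading term divides it; move 16y to the remainder.
  leading term z: no divisor's leading term divides it; move -4z to the remainder.
  leading term 1: no divisor's leading term divides it; move -13/2 to the remainder.
  remainder 3xz - 44y^2 + 16y - 4z - 13/2 ≠ 0; add k_3 = 3xz - 44y^2 + 16y - 4z - 13/2 to the basis.

S(h_1,k_3): lcm = xyz. S = 3xz^2 + 44/3y^3 - 44y^2z - 16/3y^2 + 50/3yz + 13/6y - 3z^2 - 15/2z.
  leading term xz^2: subtract (z)·k_3 from 3xz^2 + 44/3y^3 - 44y^2z - 16/3y^2 + 50/3yz + 13/6y - 3z^2 - 15/2z → 44/3y^3 - 16/3y^2 + 2/3yz + 13/6y + z^2 - z
  leading term y^3: no divisor's leading term divides it; move 44/3y^3 to the remainder.
  leading term y^2: no divisor's leading term divides it; move -16/3y^2 to the remainder.
  leading term yz: no divisor's leading term divides it; move 2/3yz to the remainder.
  leading term y: no divisor's leading term divides it; move 13/6y to the remainder.
  leading term z^2: no divisor's leading term divides it; move z^2 to the remainder.
  leading term z: no divisor's leading term divides it; move -z to the remainder.
  remainder 44/3y^3 - 16/3y^2 + 2/3yz + 13/6y + z^2 - z ≠ 0; add k_4 = 44/3y^3 - 16/3y^2 + 2/3yz + 13/6y + z^2 - z to the basis.

The other S-polynomials (S(h_2,k_3), S(h_1,k_4), S(h_2,k_4), S(k_3,k_4)) all reduce to 0 modulo the current basis, so we have a Gröbner basis.
Inter-reduce: drop elements whose leading term is divisible by another's, tail-reduce, and make monic.
Reduced Gröbner basis: {xy - 2/3y + z - 1, xz - 44/3y^2 + 16/3y - 4/3z - 13/6, y^3 - 4/11y^2 + 1/22yz + 13/88y + 3/44z^2 - 3/44z}.

Since the reduced bases disagree, the two ideals are not the same.
The same test decides containment: I ⊆ J iff every generator of I reduces to 0 modulo a Gröbner basis of J.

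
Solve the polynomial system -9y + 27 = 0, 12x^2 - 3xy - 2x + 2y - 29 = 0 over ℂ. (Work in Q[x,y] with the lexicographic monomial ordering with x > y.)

{(-1, 3), (23/12, 3)}

Compute a lex Gröbner basis by Buchberger's algorithm.
f_1 = -9y + 27, LT = y.
f_2 = 12x^2 - 3xy - 2x + 2y - 29, LT = x^2.

S(f_1,f_2): leading monomials are coprime, so the S-polynomial reduces to 0 (Buchberger's first criterion).
Every S-polynomial of the final basis reduces to 0, so we have a Gröbner basis.
Inter-reduce: drop elements whose leading term is divisible by another's, tail-reduce, and make monic.
Reduced Gröbner basis: {x^2 - 11/12x - 23/12, y - 3}.

The lex basis is triangular: the last element involves only y. Solving y - 3 = 0 gives y ∈ {3}; substituting each value into the earlier elements determines the remaining variables.
  y = 3: the earlier basis element becomes x^2 - 11/12x - 23/12 = 0, giving x = -1, 23/12 — points (-1, 3), (23/12, 3).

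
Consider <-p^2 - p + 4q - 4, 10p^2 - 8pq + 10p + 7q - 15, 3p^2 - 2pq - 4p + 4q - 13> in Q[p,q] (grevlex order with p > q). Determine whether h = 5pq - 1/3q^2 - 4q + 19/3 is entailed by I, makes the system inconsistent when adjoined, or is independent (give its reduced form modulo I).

First compute the reduced Gröbner basis of I by Buchberger's algorithm.
f_1 = -p^2 - p + 4q - 4, LT = p^2.
f_2 = 10p^2 - 8pq + 10p + 7q - 15, LT = p^2.
f_3 = 3p^2 - 2pq - 4p + 4q - 13, LT = p^2.

S(f_1,f_2): lcm = p^2. S = 4/5pq - 47/10q + 11/2.
  leading term pq: no divisor's leading term divides it; move 4/5pq to the remainder.
  leading term q: no divisor's leading term divides it; move -47/10q to the remainder.
  leading term 1: no divisor's leading term divides it; move 11/2 to the remainder.
  remainder 4/5pq - 47/10q + 11/2 ≠ 0; add k_4 = 4/5pq - 47/10q + 11/2 to the basis.

S(f_1,f_3): lcm = p^2. S = 2/3pq + 7/3p - 16/3q + 25/3.
  leading term pq: subtract (5/6)·k_4 from 2/3pq + 7/3p - 16/3q + 25/3 → 7/3p - 17/12q + 15/4
  leading term p: no divisor's leading term divides it; move 7/3p to the remainder.
  leading term q: no divisor's leading term divides it; move -17/12q to the remainder.
  leading term 1: no divisor's leading term divides it; move 15/4 to the remainder.
  remainder 7/3p - 17/12q + 15/4 ≠ 0; add k_5 = 7/3p - 17/12q + 15/4 to the basis.

S(f_1,k_4): lcm = p^2q. S = 55/8pq - 4q^2 - 55/8p + 4q.
  leading term pq: subtract (275/32)·k_4 from 55/8pq - 4q^2 - 55/8p + 4q → -4q^2 - 55/8p + 2841/64q - 3025/64
  leading term q^2: no divisor's leading term divides it; move -4q^2 to the remainder.
  leading term p: subtract (-165/56)·k_5 from -55/8p + 2841/64q - 3025/64 → 18017/448q - 16225/448
  leading term q: no divisor's leading term divides it; move 18017/448q to the remainder.
  leading term 1: no divisor's leading term divides it; move -16225/448 to the remainder.
  remainder -4q^2 + 18017/448q - 16225/448 ≠ 0; add k_6 = -4q^2 + 18017/448q - 16225/448 to the basis.

S(f_3,k_4): lcm = p^2q. S = -2/3pq^2 + 109/24pq + 4/3q^2 - 55/8p - 13/3q.
  leading term pq^2: subtract (-5/6q)·k_4 from -2/3pq^2 + 109/24pq + 4/3q^2 - 55/8p - 13/3q → 109/24pq - 31/12q^2 - 55/8p + 1/4q
  leading term pq: subtract (545/96)·k_4 from 109/24pq - 31/12q^2 - 55/8p + 1/4q → -31/12q^2 - 55/8p + 5171/192q - 5995/192
  leading term q^2: subtract (31/48)·k_6 from -31/12q^2 - 55/8p + 5171/192q - 5995/192 → -55/8p + 6875/7168q - 56155/7168
  leading term p: subtract (-165/56)·k_5 from -55/8p + 6875/7168q - 56155/7168 → -23045/7168q + 23045/7168
  leading term q: no divisor's leading term divides it; move -23045/7168q to the remainder.
  leading term 1: no divisor's leading term divides it; move 23045/7168 to the remainder.
  remainder -23045/7168q + 23045/7168 ≠ 0; add k_7 = -23045/7168q + 23045/7168 to the basis.

The other S-polynomials (S(f_2,f_3), S(f_2,k_4), S(f_1,k_5), S(f_2,k_5), S(f_3,k_5), S(k_4,k_5), S(f_1,k_6), S(f_2,k_6), S(f_3,k_6), S(k_4,k_6), S(k_5,k_6), S(f_1,k_7), S(f_2,k_7), S(f_3,k_7), S(k_4,k_7), S(k_5,k_7), S(k_6,k_7)) all reduce to 0 modulo the current basis, so we have a Gröbner basis.
Inter-reduce: drop elements whose leading term is divisible by another's, tail-reduce, and make monic.
Reduced Gröbner basis: {p + 1, q - 1}.
Label its elements g_1 = p + 1, g_2 = q - 1.

Reduce h = 5pq - 1/3q^2 - 4q + 19/3 modulo G:
  leading term pq: subtract (5q)·g_1 from 5pq - 1/3q^2 - 4q + 19/3 → -1/3q^2 - 9q + 19/3
  leading term q^2: subtract (-1/3q)·g_2 from -1/3q^2 - 9q + 19/3 → -28/3q + 19/3
  leading term q: subtract (-28/3)·g_2 from -28/3q + 19/3 → -3
  leading term 1: no divisor's leading term divides it; move -3 to the remainder.
  normal form = -3.
The normal form is nonzero, so h ∉ I. Since h minus its normal form lies in I, I + (h) = I + (r) where r = -3; decide whether this ideal is the whole ring.
Here r = -3 is a nonzero constant, hence a unit: 1 ∈ I + (h), the Gröbner basis of I + (h) is {1}, and the enlarged system has no common solution — adjoining h is inconsistent.

The remainder on division by a Gröbner basis is unique — it is the normal form.

Adjoining 5pq - 1/3q^2 - 4q + 19/3 makes the ideal the whole ring: the system is inconsistent.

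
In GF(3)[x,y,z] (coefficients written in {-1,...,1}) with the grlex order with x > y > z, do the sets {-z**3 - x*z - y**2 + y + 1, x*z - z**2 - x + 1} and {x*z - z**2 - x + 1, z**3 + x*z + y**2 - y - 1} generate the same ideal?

Two ideals are equal iff their reduced Gröbner bases coincide (the reduced basis is unique for a fixed ordering).
Buchberger on the first generating set:
f_1 = -z**3 - x*z - y**2 + y + 1, LT = z**3.
f_2 = x*z - z**2 - x + 1, LT = x*z.

S(f_1,f_2): lcm = x*z**3. S = z**4 + x**2*z + x*y**2 + x*z**2 - x*y - z**2 - x.
  reduce S modulo (f_1, f_2):
  remainder x*y**2 - y**2*z + x**2 - x*y - y**2 + y*z - z**2 + x + y + 1 ≠ 0; add g_3 = x*y**2 - y**2*z + x**2 - x*y - y**2 + y*z - z**2 + x + y + 1 to the basis.

The other S-polynomials (S(f_1,g_3), S(f_2,g_3)) all reduce to 0 modulo the current basis, so we have a Gröbner basis.
Inter-reduce: drop elements whose leading term is divisible by another's, tail-reduce, and make monic.
Reduced Gröbner basis: {x*y**2 - y**2*z + x**2 - x*y - y**2 + y*z - z**2 + x + y + 1, z**3 + y**2 + z**2 + x - y + 1, x*z - z**2 - x + 1}.

Buchberger on the second generating set:
h_1 = x*z - z**2 - x + 1, LT = x*z.
h_2 = z**3 + x*z + y**2 - y - 1, LT = z**3.

S(h_1,h_2): lcm = x*z**3. S = -z**4 - x**2*z - x*y**2 - x*z**2 + x*y + z**2 + x.
  reduce S modulo (h_1, h_2):
  remainder -x*y**2 + y**2*z - x**2 + x*y + y**2 - y*z + z**2 - x - y - 1 ≠ 0; add k_3 = -x*y**2 + y**2*z - x**2 + x*y + y**2 - y*z + z**2 - x - y - 1 to the basis.

The other S-polynomials (S(h_1,k_3), S(h_2,k_3)) all reduce to 0 modulo the current basis, so we have a Gröbner basis.
Inter-reduce: drop elements whose leading term is divisible by another's, tail-reduce, and make monic.
Reduced Gröbner basis: {x*y**2 - y**2*z + x**2 - x*y - y**2 + y*z - z**2 + x + y + 1, z**3 + y**2 + z**2 + x - y + 1, x*z - z**2 - x + 1}.

The two bases agree; hence the ideals are identical.

Yes, the ideals are equal.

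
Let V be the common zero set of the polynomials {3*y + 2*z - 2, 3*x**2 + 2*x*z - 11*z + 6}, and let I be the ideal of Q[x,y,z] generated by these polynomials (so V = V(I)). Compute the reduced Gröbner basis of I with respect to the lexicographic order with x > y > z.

f_1 = 3*y + 2*z - 2, LT = y.
f_2 = 3*x**2 + 2*x*z - 11*z + 6, LT = x**2.

The S-polynomials (S(f_1,f_2)) all reduce to 0 modulo the current basis, so we have a Gröbner basis.

G = {x**2 + 2/3*x*z - 11/3*z + 2, y + 2/3*z - 2/3}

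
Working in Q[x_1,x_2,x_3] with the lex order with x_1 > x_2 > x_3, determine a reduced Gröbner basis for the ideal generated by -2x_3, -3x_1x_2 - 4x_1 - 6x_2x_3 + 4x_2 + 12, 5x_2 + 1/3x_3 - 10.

G = {x_1 - 2, x_2 - 2, x_3}

f_1 = -2x_3, LT = x_3.
f_2 = -3x_1x_2 - 4x_1 - 6x_2x_3 + 4x_2 + 12, LT = x_1x_2.
f_3 = 5x_2 + 1/3x_3 - 10, LT = x_2.

S(f_1,f_2): leading monomials are coprime, so the S-polynomial reduces to 0 (Buchberger's first criterion).
S(f_1,f_3): leading monomials are coprime, so the S-polynomial reduces to 0 (Buchberger's first criterion).
S(f_2,f_3): lcm = x_1x_2. S = -1/15x_1x_3 + 10/3x_1 + 2x_2x_3 - 4/3x_2 - 4.
  leading term x_1x_3: subtract (1/30x_1)·f_1 from -1/15x_1x_3 + 10/3x_1 + 2x_2x_3 - 4/3x_2 - 4 → 10/3x_1 + 2x_2x_3 - 4/3x_2 - 4
  leading term x_1: no divisor's leading term divides it; move 10/3x_1 to the remainder.
  leading term x_2x_3: subtract (-x_2)·f_1 from 2x_2x_3 - 4/3x_2 - 4 → -4/3x_2 - 4
  leading term x_2: subtract (-4/15)·f_3 from -4/3x_2 - 4 → 4/45x_3 - 20/3
  leading term x_3: subtract (-2/45)·f_1 from 4/45x_3 - 20/3 → -20/3
  leading term 1: no divisor's leading term divides it; move -20/3 to the remainder.
  remainder 10/3x_1 - 20/3 ≠ 0; add g_4 = 10/3x_1 - 20/3 to the basis.

S(f_1,g_4): leading monomials are coprime, so the S-polynomial reduces to 0 (Buchberger's first criterion).
S(f_2,g_4): lcm = x_1x_2. S = 4/3x_1 + 2x_2x_3 + 2/3x_2 - 4.
  leading term x_1: subtract (2/5)·g_4 from 4/3x_1 + 2x_2x_3 + 2/3x_2 - 4 → 2x_2x_3 + 2/3x_2 - 4/3
  leading term x_2x_3: subtract (-x_2)·f_1 from 2x_2x_3 + 2/3x_2 - 4/3 → 2/3x_2 - 4/3
  leading term x_2: subtract (2/15)·f_3 from 2/3x_2 - 4/3 → -2/45x_3
  leading term x_3: subtract (1/45)·f_1 from -2/45x_3 → 0
  remainder 0.

S(f_3,g_4): leading monomials are coprime, so the S-polynomial reduces to 0 (Buchberger's first criterion).
Every S-polynomial of the final basis reduces to 0, so we have a Gröbner basis.
Inter-reduce: drop elements whose leading term is divisible by another's, tail-reduce, and make monic.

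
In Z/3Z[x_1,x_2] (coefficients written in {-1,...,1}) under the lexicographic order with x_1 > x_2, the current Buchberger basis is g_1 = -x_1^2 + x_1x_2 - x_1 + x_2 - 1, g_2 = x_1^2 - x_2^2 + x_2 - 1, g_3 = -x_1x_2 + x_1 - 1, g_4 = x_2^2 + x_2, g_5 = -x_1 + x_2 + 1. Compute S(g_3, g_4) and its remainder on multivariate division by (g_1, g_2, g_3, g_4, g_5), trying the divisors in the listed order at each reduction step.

S(g_3, g_4) = x_1x_2 + x_2; remainder on division = -x_2.

lcm(LM(g_3), LM(g_4)) = x_1x_2^2.
S = (lcm/LT(g_3))·g_3 − (lcm/LT(g_4))·g_4 = x_1x_2 + x_2.
Reduce S modulo (g_1, g_2, g_3, g_4, g_5) in that order:
  leading term x_1x_2: subtract (-1)·g_3 from x_1x_2 + x_2 → x_1 + x_2 - 1
  leading term x_1: subtract (-1)·g_5 from x_1 + x_2 - 1 → -x_2
  leading term x_2: no divisor's leading term divides it; move -x_2 to the remainder.
The remainder -x_2 is nonzero, so it would be added as the next basis element.
This is the inner loop of Buchberger's algorithm — each nonzero remainder becomes a new basis element.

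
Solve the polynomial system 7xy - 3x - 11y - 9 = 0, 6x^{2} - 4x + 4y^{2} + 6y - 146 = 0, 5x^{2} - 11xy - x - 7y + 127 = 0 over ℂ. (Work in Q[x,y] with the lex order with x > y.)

{(2, 5)}

Compute a lex Gröbner basis by Buchberger's algorithm.
f_1 = 7xy - 3x - 11y - 9, LT = xy.
f_2 = 6x^{2} - 4x + 4y^{2} + 6y - 146, LT = x^{2}.
f_3 = 5x^{2} - 11xy - x - 7y + 127, LT = x^{2}.

S(f_1,f_2): lcm = x^{2}y. S = -\tfrac{3}{7}x^{2} - \tfrac{19}{21}xy - \tfrac{9}{7}x - \tfrac{2}{3}y^{3} - y^{2} + \tfrac{73}{3}y.
  leading term x^{2}: subtract (-\tfrac{1}{14})·f_2 from -\tfrac{3}{7}x^{2} - \tfrac{19}{21}xy - \tfrac{9}{7}x - \tfrac{2}{3}y^{3} - y^{2} + \tfrac{73}{3}y → -\tfrac{19}{21}xy - \tfrac{11}{7}x - \tfrac{2}{3}y^{3} - \tfrac{5}{7}y^{2} + \tfrac{520}{21}y - \tfrac{73}{7}
  leading term xy: subtract (-\tfrac{19}{147})·f_1 from -\tfrac{19}{21}xy - \tfrac{11}{7}x - \tfrac{2}{3}y^{3} - \tfrac{5}{7}y^{2} + \tfrac{520}{21}y - \tfrac{73}{7} → -\tfrac{96}{49}x - \tfrac{2}{3}y^{3} - \tfrac{5}{7}y^{2} + \tfrac{3431}{147}y - \tfrac{568}{49}
  leading term x: no divisor's leading term divides it; move -\tfrac{96}{49}x to the remainder.
  leading term y^{3}: no divisor's leading term divides it; move -\tfrac{2}{3}y^{3} to the remainder.
  leading term y^{2}: no divisor's leading term divides it; move -\tfrac{5}{7}y^{2} to the remainder.
  leading term y: no divisor's leading term divides it; move \tfrac{3431}{147}y to the remainder.
  leading term 1: no divisor's leading term divides it; move -\tfrac{568}{49} to the remainder.
  remainder -\tfrac{96}{49}x - \tfrac{2}{3}y^{3} - \tfrac{5}{7}y^{2} + \tfrac{3431}{147}y - \tfrac{568}{49} ≠ 0; add h_4 = -\tfrac{96}{49}x - \tfrac{2}{3}y^{3} - \tfrac{5}{7}y^{2} + \tfrac{3431}{147}y - \tfrac{568}{49} to the basis.

S(f_1,f_3): lcm = x^{2}y. S = -\tfrac{3}{7}x^{2} + \tfrac{11}{5}xy^{2} - \tfrac{48}{35}xy - \tfrac{9}{7}x + \tfrac{7}{5}y^{2} - \tfrac{127}{5}y.
  leading term x^{2}: subtract (-\tfrac{1}{14})·f_2 from -\tfrac{3}{7}x^{2} + \tfrac{11}{5}xy^{2} - \tfrac{48}{35}xy - \tfrac{9}{7}x + \tfrac{7}{5}y^{2} - \tfrac{127}{5}y → \tfrac{11}{5}xy^{2} - \tfrac{48}{35}xy - \tfrac{11}{7}x + \tfrac{59}{35}y^{2} - \tfrac{874}{35}y - \tfrac{73}{7}
  leading term xy^{2}: subtract (\tfrac{11}{35}y)·f_1 from \tfrac{11}{5}xy^{2} - \tfrac{48}{35}xy - \tfrac{11}{7}x + \tfrac{59}{35}y^{2} - \tfrac{874}{35}y - \tfrac{73}{7} → -\tfrac{3}{7}xy - \tfrac{11}{7}x + \tfrac{36}{7}y^{2} - \tfrac{155}{7}y - \tfrac{73}{7}
  leading term xy: subtract (-\tfrac{3}{49})·f_1 from -\tfrac{3}{7}xy - \tfrac{11}{7}x + \tfrac{36}{7}y^{2} - \tfrac{155}{7}y - \tfrac{73}{7} → -\tfrac{86}{49}x + \tfrac{36}{7}y^{2} - \tfrac{1118}{49}y - \tfrac{538}{49}
  leading term x: subtract (\tfrac{43}{48})·h_4 from -\tfrac{86}{49}x + \tfrac{36}{7}y^{2} - \tfrac{1118}{49}y - \tfrac{538}{49} → \tfrac{43}{72}y^{3} + \tfrac{1943}{336}y^{2} - \tfrac{44075}{1008}y - \tfrac{25}{42}
  leading term y^{3}: no divisor's leading term divides it; move \tfrac{43}{72}y^{3} to the remainder.
  leading term y^{2}: no divisor's leading term divides it; move \tfrac{1943}{336}y^{2} to the remainder.
  leading term y: no divisor's leading term divides it; move -\tfrac{44075}{1008}y to the remainder.
  leading term 1: no divisor's leading term divides it; move -\tfrac{25}{42} to the remainder.
  remainder \tfrac{43}{72}y^{3} + \tfrac{1943}{336}y^{2} - \tfrac{44075}{1008}y - \tfrac{25}{42} ≠ 0; add h_5 = \tfrac{43}{72}y^{3} + \tfrac{1943}{336}y^{2} - \tfrac{44075}{1008}y - \tfrac{25}{42} to the basis.

S(f_2,f_3): lcm = x^{2}. S = \tfrac{11}{5}xy - \tfrac{7}{15}x + \tfrac{2}{3}y^{2} + \tfrac{12}{5}y - \tfrac{746}{15}.
  leading term xy: subtract (\tfrac{11}{35})·f_1 from \tfrac{11}{5}xy - \tfrac{7}{15}x + \tfrac{2}{3}y^{2} + \tfrac{12}{5}y - \tfrac{746}{15} → \tfrac{10}{21}x + \tfrac{2}{3}y^{2} + \tfrac{41}{7}y - \tfrac{985}{21}
  leading term x: subtract (-\tfrac{35}{144})·h_4 from \tfrac{10}{21}x + \tfrac{2}{3}y^{2} + \tfrac{41}{7}y - \tfrac{985}{21} → -\tfrac{35}{216}y^{3} + \tfrac{71}{144}y^{2} + \tfrac{4981}{432}y - \tfrac{895}{18}
  leading term y^{3}: subtract (-\tfrac{35}{129})·h_5 from -\tfrac{35}{216}y^{3} + \tfrac{71}{144}y^{2} + \tfrac{4981}{432}y - \tfrac{895}{18} → \tfrac{266}{129}y^{2} - \tfrac{1}{3}y - \tfrac{2145}{43}
  leading term y^{2}: no divisor's leading term divides it; move \tfrac{266}{129}y^{2} to the remainder.
  leading term y: no divisor's leading term divides it; move -\tfrac{1}{3}y to the remainder.
  leading term 1: no divisor's leading term divides it; move -\tfrac{2145}{43} to the remainder.
  remainder \tfrac{266}{129}y^{2} - \tfrac{1}{3}y - \tfrac{2145}{43} ≠ 0; add h_6 = \tfrac{266}{129}y^{2} - \tfrac{1}{3}y - \tfrac{2145}{43} to the basis.

S(f_1,h_4): lcm = xy. S = -\tfrac{3}{7}x - \tfrac{49}{144}y^{4} - \tfrac{35}{96}y^{3} + \tfrac{3431}{288}y^{2} - \tfrac{629}{84}y - \tfrac{9}{7}.
  leading term x: subtract (\tfrac{7}{32})·h_4 from -\tfrac{3}{7}x - \tfrac{49}{144}y^{4} - \tfrac{35}{96}y^{3} + \tfrac{3431}{288}y^{2} - \tfrac{629}{84}y - \tfrac{9}{7} → -\tfrac{49}{144}y^{4} - \tfrac{7}{32}y^{3} + \tfrac{869}{72}y^{2} - \tfrac{403}{32}y + \tfrac{5}{4}
  leading term y^{4}: subtract (-\tfrac{49}{86}y)·h_5 from -\tfrac{49}{144}y^{4} - \tfrac{7}{32}y^{3} + \tfrac{869}{72}y^{2} - \tfrac{403}{32}y + \tfrac{5}{4} → \tfrac{6349}{2064}y^{3} - \tfrac{411}{32}y^{2} - \tfrac{53387}{4128}y + \tfrac{5}{4}
  leading term y^{3}: subtract (\tfrac{19047}{3698})·h_5 from \tfrac{6349}{2064}y^{3} - \tfrac{411}{32}y^{2} - \tfrac{53387}{4128}y + \tfrac{5}{4} → -\tfrac{78820}{1849}y^{2} + \tfrac{9128}{43}y + \tfrac{7980}{1849}
  leading term y^{2}: subtract (-\tfrac{16890}{817})·h_6 from -\tfrac{78820}{1849}y^{2} + \tfrac{9128}{43}y + \tfrac{7980}{1849} → \tfrac{167802}{817}y - \tfrac{839010}{817}
  leading term y: no divisor's leading term divides it; move \tfrac{167802}{817}y to the remainder.
  leading term 1: no divisor's leading term divides it; move -\tfrac{839010}{817} to the remainder.
  remainder \tfrac{167802}{817}y - \tfrac{839010}{817} ≠ 0; add h_7 = \tfrac{167802}{817}y - \tfrac{839010}{817} to the basis.

The other S-polynomials (S(f_2,h_4), S(f_3,h_4), S(f_1,h_5), S(f_2,h_5), S(f_3,h_5), S(h_4,h_5), S(f_1,h_6), S(f_2,h_6), S(f_3,h_6), S(h_4,h_6), S(h_5,h_6), S(f_1,h_7), S(f_2,h_7), S(f_3,h_7), S(h_4,h_7), S(h_5,h_7), S(h_6,h_7)) all reduce to 0 modulo the current basis, so we have a Gröbner basis.
Inter-reduce: drop elements whose leading term is divisible by another's, tail-reduce, and make monic.
Reduced Gröbner basis: {x - 2, y - 5}.

A lex Gröbner basis eliminates variables successively. Here y - 5 depends only on y, with roots {5}; lifting each root through the earlier basis elements recovers the full solutions.
  y = 5: the earlier basis element becomes x - 2 = 0, giving x = 2 — point (2, 5).
Check: every point annihilates each of the original generators.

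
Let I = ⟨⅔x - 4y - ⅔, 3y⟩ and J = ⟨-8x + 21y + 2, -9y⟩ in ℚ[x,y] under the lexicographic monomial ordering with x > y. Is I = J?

No, the ideals differ.

Since reduced Gröbner bases are canonical representatives of ideals under a given ordering, it suffices to compute and compare them.
Buchberger on the first generating set:
f_1 = ⅔x - 4y - ⅔, LT = x.
f_2 = 3y, LT = y.

S(f_1,f_2): leading monomials are coprime, so the S-polynomial reduces to 0 (Buchberger's first criterion).
Every S-polynomial of the final basis reduces to 0, so we have a Gröbner basis.
Inter-reduce: drop elements whose leading term is divisible by another's, tail-reduce, and make monic.
Reduced Gröbner basis: {x - 1, y}.

Buchberger on the second generating set:
h_1 = -8x + 21y + 2, LT = x.
h_2 = -9y, LT = y.

S(h_1,h_2): leading monomials are coprime, so the S-polynomial reduces to 0 (Buchberger's first criterion).
Every S-polynomial of the final basis reduces to 0, so we have a Gröbner basis.
Inter-reduce: drop elements whose leading term is divisible by another's, tail-reduce, and make monic.
Reduced Gröbner basis: {x - ¼, y}.

These differ, so the ideals are not equal.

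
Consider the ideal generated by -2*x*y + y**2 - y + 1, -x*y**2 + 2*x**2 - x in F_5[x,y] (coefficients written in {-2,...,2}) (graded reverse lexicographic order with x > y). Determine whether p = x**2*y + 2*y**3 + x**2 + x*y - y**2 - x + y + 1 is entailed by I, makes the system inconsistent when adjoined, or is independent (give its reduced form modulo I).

x**2*y + 2*y**3 + x**2 + x*y - y**2 - x + y + 1 lies in I (it reduces to 0).

First compute the reduced Gröbner basis of I by Buchberger's algorithm.
f_1 = -2*x*y + y**2 - y + 1, LT = x*y.
f_2 = -x*y**2 + 2*x**2 - x, LT = x*y**2.

S(f_1,f_2): lcm = x*y**2. S = 2*y**3 + 2*x**2 - 2*y**2 - x + 2*y.
  leading term y**3: no divisor's leading term divides it; move 2*y**3 to the remainder.
  leading term x**2: no divisor's leading term divides it; move 2*x**2 to the remainder.
  leading term y**2: no divisor's leading term divides it; move -2*y**2 to the remainder.
  leading term x: no divisor's leading term divides it; move -x to the remainder.
  leading term y: no divisor's leading term divides it; move 2*y to the remainder.
  remainder 2*y**3 + 2*x**2 - 2*y**2 - x + 2*y ≠ 0; add h_3 = 2*y**3 + 2*x**2 - 2*y**2 - x + 2*y to the basis.

S(f_1,h_3): lcm = x*y**3. S = 2*y**4 - x**3 + x*y**2 - 2*y**3 - 2*x**2 - x*y + 2*y**2.
  leading term y**4: subtract (y)·h_3 from 2*y**4 - x**3 + x*y**2 - 2*y**3 - 2*x**2 - x*y + 2*y**2 → -x**3 - 2*x**2*y + x*y**2 - 2*x**2
  leading term x**3: no divisor's leading term divides it; move -x**3 to the remainder.
  leading term x**2*y: subtract (x)·f_1 from -2*x**2*y + x*y**2 - 2*x**2 → -2*x**2 + x*y - x
  leading term x**2: no divisor's leading term divides it; move -2*x**2 to the remainder.
  leading term x*y: subtract (2)·f_1 from x*y - x → -2*y**2 - x + 2*y - 2
  leading term y**2: no divisor's leading term divides it; move -2*y**2 to the remainder.
  leading term x: no divisor's leading term divides it; move -x to the remainder.
  leading term y: no divisor's leading term divides it; move 2*y to the remainder.
  leading term 1: no divisor's leading term divides it; move -2 to the remainder.
  remainder -x**3 - 2*x**2 - 2*y**2 - x + 2*y - 2 ≠ 0; add h_4 = -x**3 - 2*x**2 - 2*y**2 - x + 2*y - 2 to the basis.

S(f_2,h_3): lcm = x*y**3. S = -x**3 - 2*x**2*y + x*y**2 - 2*x**2.
  leading term x**3: subtract (1)·h_4 from -x**3 - 2*x**2*y + x*y**2 - 2*x**2 → -2*x**2*y + x*y**2 + 2*y**2 + x - 2*y + 2
  leading term x**2*y: subtract (x)·f_1 from -2*x**2*y + x*y**2 + 2*y**2 + x - 2*y + 2 → x*y + 2*y**2 - 2*y + 2
  leading term x*y: subtract (2)·f_1 from x*y + 2*y**2 - 2*y + 2 → 0
  remainder 0.

S(f_1,h_4): lcm = x**3*y. S = 2*x**2*y**2 + x**2*y - 2*y**3 + 2*x**2 - x*y + 2*y**2 - 2*y.
  leading term x**2*y**2: subtract (-x*y)·f_1 from 2*x**2*y**2 + x**2*y - 2*y**3 + 2*x**2 - x*y + 2*y**2 - 2*y → x*y**3 + x**2*y - x*y**2 - 2*y**3 + 2*x**2 + 2*y**2 - 2*y
  leading term x*y**3: subtract (2*y**2)·f_1 from x*y**3 + x**2*y - x*y**2 - 2*y**3 + 2*x**2 + 2*y**2 - 2*y → -2*y**4 + x**2*y - x*y**2 + 2*x**2 - 2*y
  leading term y**4: subtract (-y)·h_3 from -2*y**4 + x**2*y - x*y**2 + 2*x**2 - 2*y → -2*x**2*y - x*y**2 - 2*y**3 + 2*x**2 - x*y + 2*y**2 - 2*y
  leading term x**2*y: subtract (x)·f_1 from -2*x**2*y - x*y**2 - 2*y**3 + 2*x**2 - x*y + 2*y**2 - 2*y → -2*x*y**2 - 2*y**3 + 2*x**2 + 2*y**2 - x - 2*y
  leading term x*y**2: subtract (y)·f_1 from -2*x*y**2 - 2*y**3 + 2*x**2 + 2*y**2 - x - 2*y → 2*y**3 + 2*x**2 - 2*y**2 - x + 2*y
  leading term y**3: subtract (1)·h_3 from 2*y**3 + 2*x**2 - 2*y**2 - x + 2*y → 0
  remainder 0.

S(f_2,h_4): lcm = x**3*y**2. S = -2*x**4 - 2*x**2*y**2 - 2*y**4 + x**3 - x*y**2 + 2*y**3 - 2*y**2.
  leading term x**4: subtract (2*x)·h_4 from -2*x**4 - 2*x**2*y**2 - 2*y**4 + x**3 - x*y**2 + 2*y**3 - 2*y**2 → -2*x**2*y**2 - 2*y**4 - 2*x*y**2 + 2*y**3 + 2*x**2 + x*y - 2*y**2 - x
  leading term x**2*y**2: subtract (x*y)·f_1 from -2*x**2*y**2 - 2*y**4 - 2*x*y**2 + 2*y**3 + 2*x**2 + x*y - 2*y**2 - x → -x*y**3 - 2*y**4 - x*y**2 + 2*y**3 + 2*x**2 - 2*y**2 - x
  leading term x*y**3: subtract (-2*y**2)·f_1 from -x*y**3 - 2*y**4 - x*y**2 + 2*y**3 + 2*x**2 - 2*y**2 - x → -x*y**2 + 2*x**2 - x
  leading term x*y**2: subtract (-2*y)·f_1 from -x*y**2 + 2*x**2 - x → 2*y**3 + 2*x**2 - 2*y**2 - x + 2*y
  leading term y**3: subtract (1)·h_3 from 2*y**3 + 2*x**2 - 2*y**2 - x + 2*y → 0
  remainder 0.

S(h_3,h_4): leading monomials are coprime, so the S-polynomial reduces to 0 (Buchberger's first criterion).
Every S-polynomial of the final basis reduces to 0, so we have a Gröbner basis.
Inter-reduce: drop elements whose leading term is divisible by another's, tail-reduce, and make monic.
Reduced Gröbner basis: {x**3 + 2*x**2 + 2*y**2 + x - 2*y + 2, y**3 + x**2 - y**2 + 2*x + y, x*y + 2*y**2 - 2*y + 2}.
Label its elements g_1 = x**3 + 2*x**2 + 2*y**2 + x - 2*y + 2, g_2 = y**3 + x**2 - y**2 + 2*x + y, g_3 = x*y + 2*y**2 - 2*y + 2.

Reduce p = x**2*y + 2*y**3 + x**2 + x*y - y**2 - x + y + 1 modulo G:
  leading term x**2*y: subtract (x)·g_3 from x**2*y + 2*y**3 + x**2 + x*y - y**2 - x + y + 1 → -2*x*y**2 + 2*y**3 + x**2 - 2*x*y - y**2 + 2*x + y + 1
  leading term x*y**2: subtract (-2*y)·g_3 from -2*x*y**2 + 2*y**3 + x**2 - 2*x*y - y**2 + 2*x + y + 1 → y**3 + x**2 - 2*x*y + 2*x + 1
  leading term y**3: subtract (1)·g_2 from y**3 + x**2 - 2*x*y + 2*x + 1 → -2*x*y + y**2 - y + 1
  leading term x*y: subtract (-2)·g_3 from -2*x*y + y**2 - y + 1 → 0
  normal form = 0.
Since the normal form is 0, p ∈ I.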